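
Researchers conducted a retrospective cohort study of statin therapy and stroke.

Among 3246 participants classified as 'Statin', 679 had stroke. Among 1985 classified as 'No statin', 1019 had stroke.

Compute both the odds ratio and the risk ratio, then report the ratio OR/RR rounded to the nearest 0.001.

0.615

From the description: a = 679, b = 2567, c = 1019, d = 966.
OR = (679·966)/(2567·1019) = 655914/2615773 = 0.25075
Risk in exposed = 679/3246 = 0.20918; risk in unexposed = 1019/1985 = 0.51335; RR = 0.40748
OR/RR = 0.25075 / 0.40748 = 0.61537
The outcome is not rare, so the OR lies further from 1 than the RR.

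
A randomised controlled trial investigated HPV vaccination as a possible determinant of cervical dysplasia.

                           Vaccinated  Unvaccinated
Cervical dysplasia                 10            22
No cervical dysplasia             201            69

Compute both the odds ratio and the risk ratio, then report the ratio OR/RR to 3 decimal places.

0.796

Reading the table with exposure as columns: a = 10 (Vaccinated, case), b = 201 (Vaccinated, non-case), c = 22 (Unvaccinated, case), d = 69.
OR = (10·69)/(201·22) = 690/4422 = 0.15604
Risk in exposed = 10/211 = 0.04739; risk in unexposed = 22/91 = 0.24176; RR = 0.19604
OR/RR = 0.15604 / 0.19604 = 0.79597
The outcome is not rare, so the OR lies further from 1 than the RR.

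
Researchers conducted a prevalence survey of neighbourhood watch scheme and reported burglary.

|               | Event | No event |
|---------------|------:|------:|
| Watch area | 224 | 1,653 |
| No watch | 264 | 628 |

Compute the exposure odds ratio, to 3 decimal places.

0.322

Cells: a = 224, b = 1653, c = 264, d = 628.
OR = (a·d)/(b·c) = (224 × 628) / (1653 × 264) = 140672 / 436392 = 0.32235
Exposure is associated with lower odds of reported burglary (OR = 0.32 < 1).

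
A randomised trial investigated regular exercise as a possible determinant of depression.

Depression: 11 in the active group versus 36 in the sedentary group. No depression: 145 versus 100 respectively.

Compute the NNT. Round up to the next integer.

Risk in treated group = 11/156 = 0.07051; risk in control = 36/136 = 0.26471.
Absolute risk reduction = 0.26471 − 0.07051 = 0.19419
NNT = 1 / ARR = 1 / 0.19419 = 5.150 → round up → 6

6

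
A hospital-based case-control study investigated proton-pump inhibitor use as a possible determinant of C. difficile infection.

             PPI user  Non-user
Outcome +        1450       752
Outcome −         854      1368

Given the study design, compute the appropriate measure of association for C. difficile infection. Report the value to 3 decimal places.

Reading the table with exposure as columns: a = 1450 (PPI user, case), b = 854 (PPI user, non-case), c = 752 (Non-user, case), d = 1368.
This is a hospital-based case-control study: participants were sampled on outcome status, so risks in the source population cannot be estimated directly — relative risk is not valid here. The odds ratio is the appropriate measure.
OR = (a·d)/(b·c) = (1450 × 1368) / (854 × 752) = 1983600 / 642208 = 3.08872

3.089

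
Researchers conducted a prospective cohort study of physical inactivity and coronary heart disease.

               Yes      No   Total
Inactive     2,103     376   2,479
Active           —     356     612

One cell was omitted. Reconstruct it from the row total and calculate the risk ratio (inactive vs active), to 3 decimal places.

The missing cell is in the unexposed row: 612 − 356 = 256.
So a = 2103, b = 376, c = 256, d = 356.
RR = [a/(a+b)] / [c/(c+d)] = (2103/2479) / (256/612) = 0.84833/0.41830 = 2.02803

2.028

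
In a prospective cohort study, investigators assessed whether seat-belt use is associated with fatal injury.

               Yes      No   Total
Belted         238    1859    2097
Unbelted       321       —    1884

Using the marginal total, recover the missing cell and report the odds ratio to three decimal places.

0.623

The missing cell is in the unexposed row: 1884 − 321 = 1563.
So a = 238, b = 1859, c = 321, d = 1563.
OR = (a·d)/(b·c) = (238 × 1563) / (1859 × 321) = 371994 / 596739 = 0.62338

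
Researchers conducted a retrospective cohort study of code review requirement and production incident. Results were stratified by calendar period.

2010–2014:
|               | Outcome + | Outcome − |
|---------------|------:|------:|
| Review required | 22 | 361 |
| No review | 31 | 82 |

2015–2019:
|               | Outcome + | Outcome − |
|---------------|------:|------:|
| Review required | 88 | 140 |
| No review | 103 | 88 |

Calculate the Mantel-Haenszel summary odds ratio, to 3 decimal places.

OR_MH = Σ(aᵢdᵢ/nᵢ) / Σ(bᵢcᵢ/nᵢ), where nᵢ is the stratum total.
Stratum 1 (2010–2014): n = 496; a·d/n = 22·82/496 = 3.6371; b·c/n = 361·31/496 = 22.5625
Stratum 2 (2015–2019): n = 419; a·d/n = 88·88/419 = 18.4821; b·c/n = 140·103/419 = 34.4153
OR_MH = (3.6371 + 18.4821) / (22.5625 + 34.4153) = 22.1192 / 56.9778 = 0.38821

0.388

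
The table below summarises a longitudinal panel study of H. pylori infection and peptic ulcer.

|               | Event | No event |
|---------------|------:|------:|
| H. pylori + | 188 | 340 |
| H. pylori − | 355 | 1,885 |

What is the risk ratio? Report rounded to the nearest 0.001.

Cells: a = 188, b = 340, c = 355, d = 1885.
Risk in exposed = 188/528 = 0.35606; risk in unexposed = 355/2240 = 0.15848.
RR = 0.35606 / 0.15848 = 2.24669
The risk among the exposed is 2.25 times that among the unexposed.

2.247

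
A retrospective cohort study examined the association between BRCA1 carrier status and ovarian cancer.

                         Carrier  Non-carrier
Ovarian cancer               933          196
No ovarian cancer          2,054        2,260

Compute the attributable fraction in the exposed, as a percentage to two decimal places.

Reading the table with exposure as columns: a = 933 (Carrier, case), b = 2054 (Carrier, non-case), c = 196 (Non-carrier, case), d = 2260.
Risk in exposed = 933/2987 = 0.31235; risk in unexposed = 196/2456 = 0.07980.
RR = 0.31235/0.07980 = 3.91398
AR% = (RR − 1)/RR × 100 = (3.91398 − 1)/3.91398 × 100 = 74.4506%

74.45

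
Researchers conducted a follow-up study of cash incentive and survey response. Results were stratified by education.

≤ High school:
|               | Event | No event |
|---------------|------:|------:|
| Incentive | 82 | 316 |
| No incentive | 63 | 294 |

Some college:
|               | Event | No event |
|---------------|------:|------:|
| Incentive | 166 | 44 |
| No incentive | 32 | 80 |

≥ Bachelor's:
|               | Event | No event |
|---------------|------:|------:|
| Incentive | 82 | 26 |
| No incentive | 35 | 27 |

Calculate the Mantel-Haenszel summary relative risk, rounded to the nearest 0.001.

1.657

RR_MH = Σ(aᵢ·n₀ᵢ/nᵢ) / Σ(cᵢ·n₁ᵢ/nᵢ), with n₁ᵢ = aᵢ+bᵢ (exposed), n₀ᵢ = cᵢ+dᵢ (unexposed), nᵢ = n₁ᵢ+n₀ᵢ.
Stratum 1 (≤ High school): n₁ = 398, n₀ = 357, n = 755; a·n₀/n = 82·357/755 = 38.7735; c·n₁/n = 63·398/755 = 33.2106
Stratum 2 (Some college): n₁ = 210, n₀ = 112, n = 322; a·n₀/n = 166·112/322 = 57.7391; c·n₁/n = 32·210/322 = 20.8696
Stratum 3 (≥ Bachelor's): n₁ = 108, n₀ = 62, n = 170; a·n₀/n = 82·62/170 = 29.9059; c·n₁/n = 35·108/170 = 22.2353
RR_MH = (38.7735 + 57.7391 + 29.9059) / (33.2106 + 20.8696 + 22.2353) = 126.4185 / 76.3155 = 1.65653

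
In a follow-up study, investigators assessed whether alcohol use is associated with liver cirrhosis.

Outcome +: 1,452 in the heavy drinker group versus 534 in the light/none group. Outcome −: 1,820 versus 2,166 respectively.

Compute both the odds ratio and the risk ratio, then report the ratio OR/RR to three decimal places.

1.442

From the description: a = 1452, b = 1820, c = 534, d = 2166.
OR = (1452·2166)/(1820·534) = 3145032/971880 = 3.23603
Risk in exposed = 1452/3272 = 0.44377; risk in unexposed = 534/2700 = 0.19778; RR = 2.24376
OR/RR = 3.23603 / 2.24376 = 1.44224
The outcome is not rare, so the OR lies further from 1 than the RR.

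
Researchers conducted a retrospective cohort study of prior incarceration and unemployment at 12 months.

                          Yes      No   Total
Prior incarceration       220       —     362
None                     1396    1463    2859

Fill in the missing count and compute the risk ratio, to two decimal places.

1.24

The missing cell is in the exposed row: 362 − 220 = 142.
So a = 220, b = 142, c = 1396, d = 1463.
RR = [a/(a+b)] / [c/(c+d)] = (220/362) / (1396/2859) = 0.60773/0.48828 = 1.24464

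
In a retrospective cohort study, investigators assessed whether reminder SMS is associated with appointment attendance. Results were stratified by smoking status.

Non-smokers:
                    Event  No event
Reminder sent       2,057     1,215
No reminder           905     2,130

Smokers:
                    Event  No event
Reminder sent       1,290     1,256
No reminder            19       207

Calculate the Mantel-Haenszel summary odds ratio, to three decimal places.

OR_MH = Σ(aᵢdᵢ/nᵢ) / Σ(bᵢcᵢ/nᵢ), where nᵢ is the stratum total.
Stratum 1 (Non-smokers): n = 6307; a·d/n = 2057·2130/6307 = 694.6900; b·c/n = 1215·905/6307 = 174.3420
Stratum 2 (Smokers): n = 2772; a·d/n = 1290·207/2772 = 96.3312; b·c/n = 1256·19/2772 = 8.6089
OR_MH = (694.6900 + 96.3312) / (174.3420 + 8.6089) = 791.0212 / 182.9509 = 4.32368

4.324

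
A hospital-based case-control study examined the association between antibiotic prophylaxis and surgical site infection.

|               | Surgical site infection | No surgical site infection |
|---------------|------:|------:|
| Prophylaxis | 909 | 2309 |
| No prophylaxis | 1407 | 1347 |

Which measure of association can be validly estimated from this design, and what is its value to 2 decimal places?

Cells: a = 909, b = 2309, c = 1407, d = 1347.
This is a hospital-based case-control study: participants were sampled on outcome status, so risks in the source population cannot be estimated directly — relative risk is not valid here. The odds ratio is the appropriate measure.
OR = (a·d)/(b·c) = (909 × 1347) / (2309 × 1407) = 1224423 / 3248763 = 0.37689

0.38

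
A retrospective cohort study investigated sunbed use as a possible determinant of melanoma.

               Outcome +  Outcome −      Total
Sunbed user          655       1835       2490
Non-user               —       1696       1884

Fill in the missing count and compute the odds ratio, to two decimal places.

The missing cell is in the unexposed row: 1884 − 1696 = 188.
So a = 655, b = 1835, c = 188, d = 1696.
OR = (a·d)/(b·c) = (655 × 1696) / (1835 × 188) = 1110880 / 344980 = 3.22013

3.22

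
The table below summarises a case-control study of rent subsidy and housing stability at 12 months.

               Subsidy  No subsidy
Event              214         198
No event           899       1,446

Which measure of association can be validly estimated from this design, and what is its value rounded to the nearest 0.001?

1.738

Reading the table with exposure as columns: a = 214 (Subsidy, case), b = 899 (Subsidy, non-case), c = 198 (No subsidy, case), d = 1446.
This is a case-control study: participants were sampled on outcome status, so risks in the source population cannot be estimated directly — relative risk is not valid here. The odds ratio is the appropriate measure.
OR = (a·d)/(b·c) = (214 × 1446) / (899 × 198) = 309444 / 178002 = 1.73843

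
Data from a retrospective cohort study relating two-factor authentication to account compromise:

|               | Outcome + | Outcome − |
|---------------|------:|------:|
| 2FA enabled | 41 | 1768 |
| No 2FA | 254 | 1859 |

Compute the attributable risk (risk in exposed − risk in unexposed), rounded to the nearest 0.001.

-0.098

Cells: a = 41, b = 1768, c = 254, d = 1859.
Risk in exposed = 41/1809 = 0.022664; risk in unexposed = 254/2113 = 0.120208.
Risk difference = 0.022664 − 0.120208 = -0.097544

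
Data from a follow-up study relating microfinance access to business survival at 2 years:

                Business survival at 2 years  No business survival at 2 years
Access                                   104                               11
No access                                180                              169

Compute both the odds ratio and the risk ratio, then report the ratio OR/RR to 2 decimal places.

Cells: a = 104, b = 11, c = 180, d = 169.
OR = (104·169)/(11·180) = 17576/1980 = 8.87677
Risk in exposed = 104/115 = 0.90435; risk in unexposed = 180/349 = 0.51576; RR = 1.75343
OR/RR = 8.87677 / 1.75343 = 5.06252
The outcome is not rare, so the OR lies further from 1 than the RR.

5.06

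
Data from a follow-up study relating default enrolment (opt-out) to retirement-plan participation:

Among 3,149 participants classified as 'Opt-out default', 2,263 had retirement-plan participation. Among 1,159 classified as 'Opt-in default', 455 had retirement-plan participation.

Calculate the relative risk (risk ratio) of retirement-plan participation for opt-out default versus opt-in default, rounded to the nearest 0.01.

1.83

From the description: a = 2263, b = 886, c = 455, d = 704.
Risk in exposed = 2263/3149 = 0.71864; risk in unexposed = 455/1159 = 0.39258.
RR = 0.71864 / 0.39258 = 1.83056
The risk among the exposed is 1.83 times that among the unexposed.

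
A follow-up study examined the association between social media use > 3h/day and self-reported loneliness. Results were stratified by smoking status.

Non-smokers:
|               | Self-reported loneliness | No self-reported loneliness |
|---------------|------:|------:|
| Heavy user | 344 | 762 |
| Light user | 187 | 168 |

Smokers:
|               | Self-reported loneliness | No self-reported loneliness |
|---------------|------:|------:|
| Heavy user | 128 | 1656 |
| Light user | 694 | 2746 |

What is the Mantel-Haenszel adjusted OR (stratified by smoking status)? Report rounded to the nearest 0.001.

OR_MH = Σ(aᵢdᵢ/nᵢ) / Σ(bᵢcᵢ/nᵢ), where nᵢ is the stratum total.
Stratum 1 (Non-smokers): n = 1461; a·d/n = 344·168/1461 = 39.5565; b·c/n = 762·187/1461 = 97.5318
Stratum 2 (Smokers): n = 5224; a·d/n = 128·2746/5224 = 67.2833; b·c/n = 1656·694/5224 = 219.9969
OR_MH = (39.5565 + 67.2833) / (97.5318 + 219.9969) = 106.8398 / 317.5288 = 0.33647

0.336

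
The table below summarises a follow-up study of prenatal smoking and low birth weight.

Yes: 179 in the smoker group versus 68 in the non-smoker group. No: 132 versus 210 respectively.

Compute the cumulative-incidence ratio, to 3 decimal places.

2.353

From the description: a = 179, b = 132, c = 68, d = 210.
Risk in exposed = 179/311 = 0.57556; risk in unexposed = 68/278 = 0.24460.
RR = 0.57556 / 0.24460 = 2.35304
The risk among the exposed is 2.35 times that among the unexposed.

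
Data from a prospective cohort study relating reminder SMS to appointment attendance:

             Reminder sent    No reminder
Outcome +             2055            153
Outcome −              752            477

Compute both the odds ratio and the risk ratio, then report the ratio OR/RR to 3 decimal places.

2.826

Reading the table with exposure as columns: a = 2055 (Reminder sent, case), b = 752 (Reminder sent, non-case), c = 153 (No reminder, case), d = 477.
OR = (2055·477)/(752·153) = 980235/115056 = 8.51963
Risk in exposed = 2055/2807 = 0.73210; risk in unexposed = 153/630 = 0.24286; RR = 3.01452
OR/RR = 8.51963 / 3.01452 = 2.82620
The outcome is not rare, so the OR lies further from 1 than the RR.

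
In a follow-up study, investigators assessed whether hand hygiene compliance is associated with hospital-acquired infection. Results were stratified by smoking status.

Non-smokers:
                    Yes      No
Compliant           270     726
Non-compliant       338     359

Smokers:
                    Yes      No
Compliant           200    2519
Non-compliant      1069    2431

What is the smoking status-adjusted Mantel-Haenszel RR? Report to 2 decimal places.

RR_MH = Σ(aᵢ·n₀ᵢ/nᵢ) / Σ(cᵢ·n₁ᵢ/nᵢ), with n₁ᵢ = aᵢ+bᵢ (exposed), n₀ᵢ = cᵢ+dᵢ (unexposed), nᵢ = n₁ᵢ+n₀ᵢ.
Stratum 1 (Non-smokers): n₁ = 996, n₀ = 697, n = 1693; a·n₀/n = 270·697/1693 = 111.1577; c·n₁/n = 338·996/1693 = 198.8470
Stratum 2 (Smokers): n₁ = 2719, n₀ = 3500, n = 6219; a·n₀/n = 200·3500/6219 = 112.5583; c·n₁/n = 1069·2719/6219 = 467.3759
RR_MH = (111.1577 + 112.5583) / (198.8470 + 467.3759) = 223.7160 / 666.2230 = 0.33580

0.34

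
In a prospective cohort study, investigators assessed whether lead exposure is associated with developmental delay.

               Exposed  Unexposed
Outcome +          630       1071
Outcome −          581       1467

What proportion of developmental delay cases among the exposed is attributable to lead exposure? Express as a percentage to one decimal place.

Reading the table with exposure as columns: a = 630 (Exposed, case), b = 581 (Exposed, non-case), c = 1071 (Unexposed, case), d = 1467.
Risk in exposed = 630/1211 = 0.52023; risk in unexposed = 1071/2538 = 0.42199.
RR = 0.52023/0.42199 = 1.23282
AR% = (RR − 1)/RR × 100 = (1.23282 − 1)/1.23282 × 100 = 18.8849%

18.9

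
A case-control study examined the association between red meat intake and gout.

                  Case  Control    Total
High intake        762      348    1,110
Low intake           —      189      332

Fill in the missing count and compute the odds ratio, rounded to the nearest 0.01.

The missing cell is in the unexposed row: 332 − 189 = 143.
So a = 762, b = 348, c = 143, d = 189.
OR = (a·d)/(b·c) = (762 × 189) / (348 × 143) = 144018 / 49764 = 2.89402

2.89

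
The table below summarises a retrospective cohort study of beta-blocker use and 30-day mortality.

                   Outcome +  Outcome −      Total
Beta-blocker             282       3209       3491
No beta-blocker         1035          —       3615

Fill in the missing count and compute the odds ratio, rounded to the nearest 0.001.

0.219

The missing cell is in the unexposed row: 3615 − 1035 = 2580.
So a = 282, b = 3209, c = 1035, d = 2580.
OR = (a·d)/(b·c) = (282 × 2580) / (3209 × 1035) = 727560 / 3321315 = 0.21906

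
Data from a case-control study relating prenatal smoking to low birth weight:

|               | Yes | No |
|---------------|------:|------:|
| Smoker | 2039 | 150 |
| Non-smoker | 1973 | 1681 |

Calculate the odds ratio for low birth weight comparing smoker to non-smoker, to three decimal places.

Cells: a = 2039, b = 150, c = 1973, d = 1681.
OR = (a·d)/(b·c) = (2039 × 1681) / (150 × 1973) = 3427559 / 295950 = 11.58155
The odds of low birth weight are about 11.58 times as high in the smoker group.

11.582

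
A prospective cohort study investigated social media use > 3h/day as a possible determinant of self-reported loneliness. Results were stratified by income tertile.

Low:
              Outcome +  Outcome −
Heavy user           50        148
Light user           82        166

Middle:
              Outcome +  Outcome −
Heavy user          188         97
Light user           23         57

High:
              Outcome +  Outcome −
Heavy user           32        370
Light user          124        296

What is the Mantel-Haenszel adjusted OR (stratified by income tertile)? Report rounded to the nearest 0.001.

OR_MH = Σ(aᵢdᵢ/nᵢ) / Σ(bᵢcᵢ/nᵢ), where nᵢ is the stratum total.
Stratum 1 (Low): n = 446; a·d/n = 50·166/446 = 18.6099; b·c/n = 148·82/446 = 27.2108
Stratum 2 (Middle): n = 365; a·d/n = 188·57/365 = 29.3589; b·c/n = 97·23/365 = 6.1123
Stratum 3 (High): n = 822; a·d/n = 32·296/822 = 11.5231; b·c/n = 370·124/822 = 55.8151
OR_MH = (18.6099 + 29.3589 + 11.5231) / (27.2108 + 6.1123 + 55.8151) = 59.4919 / 89.1382 = 0.66741

0.667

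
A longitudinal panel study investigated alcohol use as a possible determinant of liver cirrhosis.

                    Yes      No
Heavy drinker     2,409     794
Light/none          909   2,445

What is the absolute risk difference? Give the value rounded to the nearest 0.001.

0.481

Cells: a = 2409, b = 794, c = 909, d = 2445.
Risk in exposed = 2409/3203 = 0.752107; risk in unexposed = 909/3354 = 0.271020.
Risk difference = 0.752107 − 0.271020 = 0.481088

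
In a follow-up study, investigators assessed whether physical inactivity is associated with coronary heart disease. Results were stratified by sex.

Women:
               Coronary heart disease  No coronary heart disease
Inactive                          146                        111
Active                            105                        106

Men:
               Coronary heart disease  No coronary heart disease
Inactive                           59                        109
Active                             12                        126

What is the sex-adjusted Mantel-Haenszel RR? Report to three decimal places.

RR_MH = Σ(aᵢ·n₀ᵢ/nᵢ) / Σ(cᵢ·n₁ᵢ/nᵢ), with n₁ᵢ = aᵢ+bᵢ (exposed), n₀ᵢ = cᵢ+dᵢ (unexposed), nᵢ = n₁ᵢ+n₀ᵢ.
Stratum 1 (Women): n₁ = 257, n₀ = 211, n = 468; a·n₀/n = 146·211/468 = 65.8248; c·n₁/n = 105·257/468 = 57.6603
Stratum 2 (Men): n₁ = 168, n₀ = 138, n = 306; a·n₀/n = 59·138/306 = 26.6078; c·n₁/n = 12·168/306 = 6.5882
RR_MH = (65.8248 + 26.6078) / (57.6603 + 6.5882) = 92.4326 / 64.2485 = 1.43867

1.439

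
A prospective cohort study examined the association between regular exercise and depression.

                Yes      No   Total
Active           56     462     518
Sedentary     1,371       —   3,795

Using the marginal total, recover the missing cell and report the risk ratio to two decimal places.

0.30

The missing cell is in the unexposed row: 3795 − 1371 = 2424.
So a = 56, b = 462, c = 1371, d = 2424.
RR = [a/(a+b)] / [c/(c+d)] = (56/518) / (1371/3795) = 0.10811/0.36126 = 0.29925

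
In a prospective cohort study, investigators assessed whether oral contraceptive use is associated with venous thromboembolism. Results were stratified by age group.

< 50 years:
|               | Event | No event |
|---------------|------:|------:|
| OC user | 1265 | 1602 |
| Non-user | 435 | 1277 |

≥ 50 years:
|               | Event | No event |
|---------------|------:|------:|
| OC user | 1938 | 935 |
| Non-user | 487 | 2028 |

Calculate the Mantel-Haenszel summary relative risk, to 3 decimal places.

RR_MH = Σ(aᵢ·n₀ᵢ/nᵢ) / Σ(cᵢ·n₁ᵢ/nᵢ), with n₁ᵢ = aᵢ+bᵢ (exposed), n₀ᵢ = cᵢ+dᵢ (unexposed), nᵢ = n₁ᵢ+n₀ᵢ.
Stratum 1 (< 50 years): n₁ = 2867, n₀ = 1712, n = 4579; a·n₀/n = 1265·1712/4579 = 472.9592; c·n₁/n = 435·2867/4579 = 272.3619
Stratum 2 (≥ 50 years): n₁ = 2873, n₀ = 2515, n = 5388; a·n₀/n = 1938·2515/5388 = 904.6158; c·n₁/n = 487·2873/5388 = 259.6791
RR_MH = (472.9592 + 904.6158) / (272.3619 + 259.6791) = 1377.5750 / 532.0410 = 2.58923

2.589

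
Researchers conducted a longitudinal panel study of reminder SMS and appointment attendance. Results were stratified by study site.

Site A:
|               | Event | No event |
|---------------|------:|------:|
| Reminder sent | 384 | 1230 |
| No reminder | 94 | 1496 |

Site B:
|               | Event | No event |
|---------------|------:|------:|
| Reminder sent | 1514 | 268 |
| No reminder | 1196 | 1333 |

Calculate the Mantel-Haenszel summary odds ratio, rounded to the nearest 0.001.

5.862

OR_MH = Σ(aᵢdᵢ/nᵢ) / Σ(bᵢcᵢ/nᵢ), where nᵢ is the stratum total.
Stratum 1 (Site A): n = 3204; a·d/n = 384·1496/3204 = 179.2959; b·c/n = 1230·94/3204 = 36.0861
Stratum 2 (Site B): n = 4311; a·d/n = 1514·1333/4311 = 468.1424; b·c/n = 268·1196/4311 = 74.3512
OR_MH = (179.2959 + 468.1424) / (36.0861 + 74.3512) = 647.4383 / 110.4373 = 5.86249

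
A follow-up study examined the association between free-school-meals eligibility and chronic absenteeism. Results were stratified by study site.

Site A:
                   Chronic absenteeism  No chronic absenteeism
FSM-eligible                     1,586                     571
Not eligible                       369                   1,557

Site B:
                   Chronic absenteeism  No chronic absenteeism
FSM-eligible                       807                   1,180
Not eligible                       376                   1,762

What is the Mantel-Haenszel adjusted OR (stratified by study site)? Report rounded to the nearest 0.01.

OR_MH = Σ(aᵢdᵢ/nᵢ) / Σ(bᵢcᵢ/nᵢ), where nᵢ is the stratum total.
Stratum 1 (Site A): n = 4083; a·d/n = 1586·1557/4083 = 604.8009; b·c/n = 571·369/4083 = 51.6040
Stratum 2 (Site B): n = 4125; a·d/n = 807·1762/4125 = 344.7113; b·c/n = 1180·376/4125 = 107.5588
OR_MH = (604.8009 + 344.7113) / (51.6040 + 107.5588) = 949.5122 / 159.1628 = 5.96567

5.97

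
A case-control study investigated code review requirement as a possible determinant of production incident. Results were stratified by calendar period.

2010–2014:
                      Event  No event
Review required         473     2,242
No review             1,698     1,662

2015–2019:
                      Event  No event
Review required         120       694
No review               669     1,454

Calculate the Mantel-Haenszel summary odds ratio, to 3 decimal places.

0.241

OR_MH = Σ(aᵢdᵢ/nᵢ) / Σ(bᵢcᵢ/nᵢ), where nᵢ is the stratum total.
Stratum 1 (2010–2014): n = 6075; a·d/n = 473·1662/6075 = 129.4035; b·c/n = 2242·1698/6075 = 626.6528
Stratum 2 (2015–2019): n = 2937; a·d/n = 120·1454/2937 = 59.4076; b·c/n = 694·669/2937 = 158.0817
OR_MH = (129.4035 + 59.4076) / (626.6528 + 158.0817) = 188.8110 / 784.7346 = 0.24060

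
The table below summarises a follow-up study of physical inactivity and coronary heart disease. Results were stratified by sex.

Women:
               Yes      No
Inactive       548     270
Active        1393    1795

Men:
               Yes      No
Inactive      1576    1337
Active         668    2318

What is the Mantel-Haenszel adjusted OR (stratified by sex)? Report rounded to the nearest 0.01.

3.53

OR_MH = Σ(aᵢdᵢ/nᵢ) / Σ(bᵢcᵢ/nᵢ), where nᵢ is the stratum total.
Stratum 1 (Women): n = 4006; a·d/n = 548·1795/4006 = 245.5467; b·c/n = 270·1393/4006 = 93.8867
Stratum 2 (Men): n = 5899; a·d/n = 1576·2318/5899 = 619.2860; b·c/n = 1337·668/5899 = 151.4013
OR_MH = (245.5467 + 619.2860) / (93.8867 + 151.4013) = 864.8327 / 245.2879 = 3.52579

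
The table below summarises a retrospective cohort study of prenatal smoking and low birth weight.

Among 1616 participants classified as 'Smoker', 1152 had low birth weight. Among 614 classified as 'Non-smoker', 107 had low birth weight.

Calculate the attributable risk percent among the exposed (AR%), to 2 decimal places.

From the description: a = 1152, b = 464, c = 107, d = 507.
Risk in exposed = 1152/1616 = 0.71287; risk in unexposed = 107/614 = 0.17427.
RR = 0.71287/0.17427 = 4.09068
AR% = (RR − 1)/RR × 100 = (4.09068 − 1)/4.09068 × 100 = 75.5542%

75.55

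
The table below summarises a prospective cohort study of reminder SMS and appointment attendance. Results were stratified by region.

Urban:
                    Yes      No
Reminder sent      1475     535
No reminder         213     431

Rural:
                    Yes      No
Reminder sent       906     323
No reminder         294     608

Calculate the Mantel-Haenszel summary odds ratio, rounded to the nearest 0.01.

5.69

OR_MH = Σ(aᵢdᵢ/nᵢ) / Σ(bᵢcᵢ/nᵢ), where nᵢ is the stratum total.
Stratum 1 (Urban): n = 2654; a·d/n = 1475·431/2654 = 239.5347; b·c/n = 535·213/2654 = 42.9371
Stratum 2 (Rural): n = 2131; a·d/n = 906·608/2131 = 258.4927; b·c/n = 323·294/2131 = 44.5622
OR_MH = (239.5347 + 258.4927) / (42.9371 + 44.5622) = 498.0274 / 87.4993 = 5.69179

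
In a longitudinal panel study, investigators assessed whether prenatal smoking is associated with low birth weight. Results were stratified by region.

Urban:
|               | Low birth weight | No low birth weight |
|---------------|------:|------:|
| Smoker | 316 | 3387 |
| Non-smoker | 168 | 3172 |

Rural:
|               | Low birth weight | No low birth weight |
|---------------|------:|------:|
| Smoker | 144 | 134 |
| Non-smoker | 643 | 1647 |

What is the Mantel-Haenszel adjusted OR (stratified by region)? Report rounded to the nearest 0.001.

2.052

OR_MH = Σ(aᵢdᵢ/nᵢ) / Σ(bᵢcᵢ/nᵢ), where nᵢ is the stratum total.
Stratum 1 (Urban): n = 7043; a·d/n = 316·3172/7043 = 142.3189; b·c/n = 3387·168/7043 = 80.7917
Stratum 2 (Rural): n = 2568; a·d/n = 144·1647/2568 = 92.3551; b·c/n = 134·643/2568 = 33.5522
OR_MH = (142.3189 + 92.3551) / (80.7917 + 33.5522) = 234.6740 / 114.3439 = 2.05235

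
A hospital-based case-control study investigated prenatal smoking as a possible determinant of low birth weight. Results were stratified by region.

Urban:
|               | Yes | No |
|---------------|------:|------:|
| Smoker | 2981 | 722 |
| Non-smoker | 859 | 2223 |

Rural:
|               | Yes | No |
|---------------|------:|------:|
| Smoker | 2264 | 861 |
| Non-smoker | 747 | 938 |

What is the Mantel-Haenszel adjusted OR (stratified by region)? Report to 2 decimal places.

6.30

OR_MH = Σ(aᵢdᵢ/nᵢ) / Σ(bᵢcᵢ/nᵢ), where nᵢ is the stratum total.
Stratum 1 (Urban): n = 6785; a·d/n = 2981·2223/6785 = 976.6784; b·c/n = 722·859/6785 = 91.4072
Stratum 2 (Rural): n = 4810; a·d/n = 2264·938/4810 = 441.5035; b·c/n = 861·747/4810 = 133.7146
OR_MH = (976.6784 + 441.5035) / (91.4072 + 133.7146) = 1418.1819 / 225.1218 = 6.29962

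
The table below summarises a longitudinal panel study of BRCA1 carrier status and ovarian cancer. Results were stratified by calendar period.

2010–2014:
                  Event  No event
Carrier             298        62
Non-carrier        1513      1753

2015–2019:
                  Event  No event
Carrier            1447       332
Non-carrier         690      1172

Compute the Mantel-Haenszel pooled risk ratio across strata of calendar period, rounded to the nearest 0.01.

2.07

RR_MH = Σ(aᵢ·n₀ᵢ/nᵢ) / Σ(cᵢ·n₁ᵢ/nᵢ), with n₁ᵢ = aᵢ+bᵢ (exposed), n₀ᵢ = cᵢ+dᵢ (unexposed), nᵢ = n₁ᵢ+n₀ᵢ.
Stratum 1 (2010–2014): n₁ = 360, n₀ = 3266, n = 3626; a·n₀/n = 298·3266/3626 = 268.4137; c·n₁/n = 1513·360/3626 = 150.2151
Stratum 2 (2015–2019): n₁ = 1779, n₀ = 1862, n = 3641; a·n₀/n = 1447·1862/3641 = 739.9929; c·n₁/n = 690·1779/3641 = 337.1354
RR_MH = (268.4137 + 739.9929) / (150.2151 + 337.1354) = 1008.4065 / 487.3505 = 2.06916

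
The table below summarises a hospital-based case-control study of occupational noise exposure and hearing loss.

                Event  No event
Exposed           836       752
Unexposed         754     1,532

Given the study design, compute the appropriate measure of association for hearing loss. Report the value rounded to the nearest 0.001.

2.259

Cells: a = 836, b = 752, c = 754, d = 1532.
This is a hospital-based case-control study: participants were sampled on outcome status, so risks in the source population cannot be estimated directly — relative risk is not valid here. The odds ratio is the appropriate measure.
OR = (a·d)/(b·c) = (836 × 1532) / (752 × 754) = 1280752 / 567008 = 2.25879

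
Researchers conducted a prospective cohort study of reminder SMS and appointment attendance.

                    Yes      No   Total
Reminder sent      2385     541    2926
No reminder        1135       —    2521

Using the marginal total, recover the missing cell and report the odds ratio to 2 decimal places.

The missing cell is in the unexposed row: 2521 − 1135 = 1386.
So a = 2385, b = 541, c = 1135, d = 1386.
OR = (a·d)/(b·c) = (2385 × 1386) / (541 × 1135) = 3305610 / 614035 = 5.38342

5.38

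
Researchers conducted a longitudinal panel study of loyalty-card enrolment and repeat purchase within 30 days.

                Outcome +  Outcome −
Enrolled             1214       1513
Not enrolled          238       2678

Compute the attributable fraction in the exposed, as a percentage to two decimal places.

Cells: a = 1214, b = 1513, c = 238, d = 2678.
Risk in exposed = 1214/2727 = 0.44518; risk in unexposed = 238/2916 = 0.08162.
RR = 0.44518/0.08162 = 5.45436
AR% = (RR − 1)/RR × 100 = (5.45436 − 1)/5.45436 × 100 = 81.6661%

81.67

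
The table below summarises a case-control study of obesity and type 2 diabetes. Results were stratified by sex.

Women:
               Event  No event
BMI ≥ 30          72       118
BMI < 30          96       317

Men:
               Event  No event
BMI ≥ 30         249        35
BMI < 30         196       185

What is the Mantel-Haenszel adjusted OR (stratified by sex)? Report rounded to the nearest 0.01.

3.68

OR_MH = Σ(aᵢdᵢ/nᵢ) / Σ(bᵢcᵢ/nᵢ), where nᵢ is the stratum total.
Stratum 1 (Women): n = 603; a·d/n = 72·317/603 = 37.8507; b·c/n = 118·96/603 = 18.7861
Stratum 2 (Men): n = 665; a·d/n = 249·185/665 = 69.2707; b·c/n = 35·196/665 = 10.3158
OR_MH = (37.8507 + 69.2707) / (18.7861 + 10.3158) = 107.1214 / 29.1019 = 3.68091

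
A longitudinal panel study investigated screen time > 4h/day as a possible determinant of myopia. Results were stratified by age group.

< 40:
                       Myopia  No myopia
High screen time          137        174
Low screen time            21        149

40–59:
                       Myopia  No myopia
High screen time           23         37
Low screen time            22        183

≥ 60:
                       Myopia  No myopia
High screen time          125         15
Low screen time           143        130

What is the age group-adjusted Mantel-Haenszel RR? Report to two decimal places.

RR_MH = Σ(aᵢ·n₀ᵢ/nᵢ) / Σ(cᵢ·n₁ᵢ/nᵢ), with n₁ᵢ = aᵢ+bᵢ (exposed), n₀ᵢ = cᵢ+dᵢ (unexposed), nᵢ = n₁ᵢ+n₀ᵢ.
Stratum 1 (< 40): n₁ = 311, n₀ = 170, n = 481; a·n₀/n = 137·170/481 = 48.4200; c·n₁/n = 21·311/481 = 13.5780
Stratum 2 (40–59): n₁ = 60, n₀ = 205, n = 265; a·n₀/n = 23·205/265 = 17.7925; c·n₁/n = 22·60/265 = 4.9811
Stratum 3 (≥ 60): n₁ = 140, n₀ = 273, n = 413; a·n₀/n = 125·273/413 = 82.6271; c·n₁/n = 143·140/413 = 48.4746
RR_MH = (48.4200 + 17.7925 + 82.6271) / (13.5780 + 4.9811 + 48.4746) = 148.8395 / 67.0337 = 2.22037

2.22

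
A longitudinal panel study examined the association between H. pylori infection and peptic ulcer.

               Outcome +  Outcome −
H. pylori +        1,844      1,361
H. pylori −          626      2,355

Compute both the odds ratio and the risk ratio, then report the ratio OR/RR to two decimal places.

1.86

Cells: a = 1844, b = 1361, c = 626, d = 2355.
OR = (1844·2355)/(1361·626) = 4342620/851986 = 5.09706
Risk in exposed = 1844/3205 = 0.57535; risk in unexposed = 626/2981 = 0.21000; RR = 2.73981
OR/RR = 5.09706 / 2.73981 = 1.86037
The outcome is not rare, so the OR lies further from 1 than the RR.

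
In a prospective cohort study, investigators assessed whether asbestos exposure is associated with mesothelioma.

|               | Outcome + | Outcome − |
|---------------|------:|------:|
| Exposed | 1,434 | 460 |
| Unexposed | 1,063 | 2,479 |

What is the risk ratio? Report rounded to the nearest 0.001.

2.523

Cells: a = 1434, b = 460, c = 1063, d = 2479.
Risk in exposed = 1434/1894 = 0.75713; risk in unexposed = 1063/3542 = 0.30011.
RR = 0.75713 / 0.30011 = 2.52281
The risk among the exposed is 2.52 times that among the unexposed.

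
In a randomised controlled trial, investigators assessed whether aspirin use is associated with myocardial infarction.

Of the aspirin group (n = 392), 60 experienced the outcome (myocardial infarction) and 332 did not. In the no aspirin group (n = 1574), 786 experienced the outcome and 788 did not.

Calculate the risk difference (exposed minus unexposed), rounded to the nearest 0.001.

-0.346

From the description: a = 60, b = 332, c = 786, d = 788.
Risk in exposed = 60/392 = 0.153061; risk in unexposed = 786/1574 = 0.499365.
Risk difference = 0.153061 − 0.499365 = -0.346303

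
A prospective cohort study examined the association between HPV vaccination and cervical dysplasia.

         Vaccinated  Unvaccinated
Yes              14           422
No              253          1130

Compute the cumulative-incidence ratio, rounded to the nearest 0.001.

0.193

Reading the table with exposure as columns: a = 14 (Vaccinated, case), b = 253 (Vaccinated, non-case), c = 422 (Unvaccinated, case), d = 1130.
Risk in exposed = 14/267 = 0.05243; risk in unexposed = 422/1552 = 0.27191.
RR = 0.05243 / 0.27191 = 0.19284
The risk is 81% lower among the exposed than among the unexposed.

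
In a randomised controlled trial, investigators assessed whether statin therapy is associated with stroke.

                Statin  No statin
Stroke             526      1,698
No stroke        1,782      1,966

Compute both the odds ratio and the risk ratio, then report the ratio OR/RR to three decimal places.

Reading the table with exposure as columns: a = 526 (Statin, case), b = 1782 (Statin, non-case), c = 1698 (No statin, case), d = 1966.
OR = (526·1966)/(1782·1698) = 1034116/3025836 = 0.34176
Risk in exposed = 526/2308 = 0.22790; risk in unexposed = 1698/3664 = 0.46343; RR = 0.49178
OR/RR = 0.34176 / 0.49178 = 0.69495
The outcome is not rare, so the OR lies further from 1 than the RR.

0.695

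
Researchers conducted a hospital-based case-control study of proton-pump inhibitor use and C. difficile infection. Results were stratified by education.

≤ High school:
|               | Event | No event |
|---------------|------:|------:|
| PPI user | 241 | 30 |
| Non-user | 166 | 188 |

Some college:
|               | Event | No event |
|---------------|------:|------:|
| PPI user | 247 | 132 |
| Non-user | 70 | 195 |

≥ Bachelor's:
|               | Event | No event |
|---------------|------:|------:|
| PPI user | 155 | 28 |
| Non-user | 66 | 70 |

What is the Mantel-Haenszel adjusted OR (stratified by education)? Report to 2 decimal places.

6.45

OR_MH = Σ(aᵢdᵢ/nᵢ) / Σ(bᵢcᵢ/nᵢ), where nᵢ is the stratum total.
Stratum 1 (≤ High school): n = 625; a·d/n = 241·188/625 = 72.4928; b·c/n = 30·166/625 = 7.9680
Stratum 2 (Some college): n = 644; a·d/n = 247·195/644 = 74.7904; b·c/n = 132·70/644 = 14.3478
Stratum 3 (≥ Bachelor's): n = 319; a·d/n = 155·70/319 = 34.0125; b·c/n = 28·66/319 = 5.7931
OR_MH = (72.4928 + 74.7904 + 34.0125) / (7.9680 + 14.3478 + 5.7931) = 181.2957 / 28.1089 = 6.44976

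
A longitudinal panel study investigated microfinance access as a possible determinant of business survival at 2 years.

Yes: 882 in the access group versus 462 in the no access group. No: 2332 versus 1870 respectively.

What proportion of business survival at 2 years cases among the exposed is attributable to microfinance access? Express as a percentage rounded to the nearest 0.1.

From the description: a = 882, b = 2332, c = 462, d = 1870.
Risk in exposed = 882/3214 = 0.27442; risk in unexposed = 462/2332 = 0.19811.
RR = 0.27442/0.19811 = 1.38519
AR% = (RR − 1)/RR × 100 = (1.38519 − 1)/1.38519 × 100 = 27.8077%

27.8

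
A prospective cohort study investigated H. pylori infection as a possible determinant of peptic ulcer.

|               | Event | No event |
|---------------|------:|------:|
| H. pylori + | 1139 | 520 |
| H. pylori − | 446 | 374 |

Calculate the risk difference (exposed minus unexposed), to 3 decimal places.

Cells: a = 1139, b = 520, c = 446, d = 374.
Risk in exposed = 1139/1659 = 0.686558; risk in unexposed = 446/820 = 0.543902.
Risk difference = 0.686558 − 0.543902 = 0.142656

0.143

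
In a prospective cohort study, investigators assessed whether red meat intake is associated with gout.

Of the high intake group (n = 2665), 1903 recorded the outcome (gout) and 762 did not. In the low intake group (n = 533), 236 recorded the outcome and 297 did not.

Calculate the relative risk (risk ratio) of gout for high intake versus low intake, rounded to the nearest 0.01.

1.61

From the description: a = 1903, b = 762, c = 236, d = 297.
Risk in exposed = 1903/2665 = 0.71407; risk in unexposed = 236/533 = 0.44278.
RR = 0.71407 / 0.44278 = 1.61271
The risk among the exposed is 1.61 times that among the unexposed.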